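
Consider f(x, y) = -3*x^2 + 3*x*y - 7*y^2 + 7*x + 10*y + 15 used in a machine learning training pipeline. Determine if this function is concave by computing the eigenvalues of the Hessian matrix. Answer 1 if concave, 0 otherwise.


The Hessian of f(x,y) = -3*x^2 + 3*x*y - 7*y^2 + 7*x + 10*y + 15 is:
H = [[-6, 3], [3, -14]]
Trace = -6 - 14 = -20
Determinant = -6*-14 - (3)^2 = 75
Discriminant = (-20)^2 - 4*75 = 100.0
Eigenvalues: lambda_1 = -15.0, lambda_2 = -5.0
The function is concave.

1


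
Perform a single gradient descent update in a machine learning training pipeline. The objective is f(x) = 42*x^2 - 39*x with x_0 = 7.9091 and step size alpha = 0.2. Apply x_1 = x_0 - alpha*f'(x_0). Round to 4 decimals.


We compute the gradient at x_0 and apply the update.
f'(x) = 84*x - 39
f'(7.9091) = 84*7.9091 - 39 = 625.3644
x_1 = 7.9091 - 0.2*625.3644 = -117.1638


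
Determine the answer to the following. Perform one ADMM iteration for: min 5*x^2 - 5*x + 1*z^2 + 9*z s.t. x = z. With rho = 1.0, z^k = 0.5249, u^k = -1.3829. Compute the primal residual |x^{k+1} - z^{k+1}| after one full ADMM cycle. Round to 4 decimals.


ADMM iteration with rho = 1.0, z^k = 0.5249, u^k = -1.3829
Step 1: x-update.
Minimize 5*x^2 - 5*x + (1.0/2)*(x - 0.5249 - 1.3829)^2
FOC: (2*5 + 1.0)*x = 5 + 1.0*(0.5249 + 1.3829)
x^{k+1} = 0.628
Step 2: z-update.
Minimize 1*z^2 + 9*z + (1.0/2)*(0.628 - z - 1.3829)^2
FOC: (2*1 + 1.0)*z = -9 + 1.0*(0.628 - 1.3829)
z^{k+1} = -3.2516
Step 3: u-update.
u^{k+1} = -1.3829 + 0.628 + 3.2516 = 2.4967
Step 4: Primal residual = |0.628 + 3.2516| = 3.8796


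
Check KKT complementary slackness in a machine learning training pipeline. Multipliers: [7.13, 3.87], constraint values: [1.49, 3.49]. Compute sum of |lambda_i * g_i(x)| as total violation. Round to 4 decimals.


KKT complementary slackness check:
lambda_1 * g_1 = 7.13 * 1.49 = 10.6237
lambda_2 * g_2 = 3.87 * 3.49 = 13.5063
Total violation = 10.6237 + 13.5063 = 24.13


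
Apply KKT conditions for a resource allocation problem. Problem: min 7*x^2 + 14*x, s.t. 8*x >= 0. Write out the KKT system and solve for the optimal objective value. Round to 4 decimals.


Step 1: Try lambda = 0 (constraint inactive).
x_unc = -14/(2*7) = -1.0
Check: 8*-1.0 = -8.0 < 0 -- violated!
Step 2: Constraint must be active: 8*x = 0
x* = 0/8 = 0.0
lambda = (2*7*0.0 + 14)/8 = 1.75
Step 3: Compute optimal value.
f(x*) = 7*0.0^2 + 14*0.0 = 0.0


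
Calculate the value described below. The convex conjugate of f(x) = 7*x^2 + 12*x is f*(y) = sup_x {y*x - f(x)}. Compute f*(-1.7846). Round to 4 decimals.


f*(y) = sup_x {y*x - a*x^2 - b*x} = sup_x {(y-b)*x - a*x^2}
FOC: (y - b) - 2a*x = 0 => x* = (y - b)/(2a)
x* = (-1.7846 - 12)/(2*7) = -0.9846
f*(-1.7846) = (y-b)^2/(4a) = (-1.7846 - 12)^2/(4*7)
= 190.0152/28 = 6.7863


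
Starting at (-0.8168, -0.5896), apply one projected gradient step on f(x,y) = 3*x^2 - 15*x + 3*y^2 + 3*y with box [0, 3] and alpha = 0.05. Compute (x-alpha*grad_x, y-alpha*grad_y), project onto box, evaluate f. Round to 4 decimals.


Step 1: Compute gradient at (-0.8168, -0.5896).
grad_x = 2*3*-0.8168 - 15 = -19.9008
grad_y = 2*3*-0.5896 + 3 = -0.5376
Step 2: Gradient step.
x_raw = -0.8168 - 0.05*-19.9008 = 0.1782
y_raw = -0.5896 - 0.05*-0.5376 = -0.5627
Step 3: Project onto [0, 3].
x_proj = clip(0.1782) = 0.1782
y_proj = clip(-0.5627) = 0.0
Step 4: Evaluate f.
f(0.1782, 0.0) = -2.5783


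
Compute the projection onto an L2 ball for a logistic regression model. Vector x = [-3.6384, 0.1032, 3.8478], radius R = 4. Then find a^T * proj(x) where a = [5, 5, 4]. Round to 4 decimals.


Step 1: Compute ||x|| (intermediates to 6 decimals).
||x|| = sqrt((-3.6384)^2 + 0.1032^2 + 3.8478^2) = 5.296619
Step 2: Project.
Since ||x|| > R, scale = R/||x|| = 4/5.296619 = 0.755199, proj(x) = scale * x
proj(x) = [-2.747716, 0.077937, 2.905855]
Step 3: Dot product.
a^T * proj(x) = 5*(-2.747716) + 5*0.077937 + 4*2.905855 = -1.7255


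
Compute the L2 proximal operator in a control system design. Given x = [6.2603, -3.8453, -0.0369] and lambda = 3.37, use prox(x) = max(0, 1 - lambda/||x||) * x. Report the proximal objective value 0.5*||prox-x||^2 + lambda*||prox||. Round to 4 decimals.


Step 1: Compute ||x||.
||x|| = 7.347
Step 2: Compute scaling factor.
scale = max(0, 1 - 3.37/7.347) = 0.5413
Step 3: prox(x) = [3.3888, -2.0815, -0.02]
||prox(x)|| = 3.977
Step 4: Proximal objective.
0.5*||prox-x||^2 = 5.6785
lambda*||prox|| = 13.4025
Total = 19.0811


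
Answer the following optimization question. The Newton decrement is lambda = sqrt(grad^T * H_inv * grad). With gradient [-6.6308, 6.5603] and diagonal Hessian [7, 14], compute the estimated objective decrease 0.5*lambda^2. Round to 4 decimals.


Step 1: H is diagonal, so H^(-1) * g = [-0.9473, 0.4686].
Step 2: g^T H^(-1) g = sum_i g_i^2 / H_ii
  = (-6.6308)^2/7 + (6.5603)^2/14
  = 6.2811 + 3.0741 = 9.3552
Step 3: Objective decrease = 0.5 * g^T H^(-1) g = 4.6776


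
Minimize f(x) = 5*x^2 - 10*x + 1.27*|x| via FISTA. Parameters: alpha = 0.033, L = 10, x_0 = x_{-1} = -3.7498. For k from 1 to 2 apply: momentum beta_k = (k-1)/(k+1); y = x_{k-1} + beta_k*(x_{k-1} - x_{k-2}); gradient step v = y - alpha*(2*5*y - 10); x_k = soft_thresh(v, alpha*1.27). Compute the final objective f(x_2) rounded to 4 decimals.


FISTA on f(x) = 5*x^2 - 10*x + 1.27*|x|
L = 10, alpha = 0.033
Iteration 1: beta = 0.0, y = -3.7498 + 0.0*(-3.7498 + 3.7498) = -3.7498
  grad(y) = -47.498, v = y - alpha*grad = -2.1824
  prox(v) = soft_thresh(-2.1824, 0.0419) = -2.1405
Iteration 2: beta = 0.3333, y = -2.1405 + 0.3333*(-2.1405 + 3.7498) = -1.604
  grad(y) = -26.0401, v = y - alpha*grad = -0.7447
  prox(v) = soft_thresh(-0.7447, 0.0419) = -0.7028
f(x_2) = 5*(-0.7028)^2 - 10*(-0.7028) + 1.27*|-0.7028| = 10.3897


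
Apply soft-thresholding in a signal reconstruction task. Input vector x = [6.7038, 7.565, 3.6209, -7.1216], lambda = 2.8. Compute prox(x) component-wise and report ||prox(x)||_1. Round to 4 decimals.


Soft-thresholding with lambda = 2.8:
prox(6.7038) = sign(6.7038)*max(|6.7038| - 2.8, 0) = 3.9038
prox(7.565) = sign(7.565)*max(|7.565| - 2.8, 0) = 4.765
prox(3.6209) = sign(3.6209)*max(|3.6209| - 2.8, 0) = 0.8209
prox(-7.1216) = sign(-7.1216)*max(|-7.1216| - 2.8, 0) = -4.3216
prox(x) = [3.9038, 4.765, 0.8209, -4.3216]
||prox(x)||_1 = 3.9038 + 4.765 + 0.8209 + 4.3216 = 13.8113


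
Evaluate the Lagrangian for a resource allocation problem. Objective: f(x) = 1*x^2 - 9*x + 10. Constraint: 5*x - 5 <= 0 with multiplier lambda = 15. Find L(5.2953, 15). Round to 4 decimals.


Step 1: Evaluate f(x).
f(5.2953) = 1*5.2953^2 - 9*5.2953 + 10 = -9.6175
Step 2: Evaluate g(x).
g(5.2953) = 5*5.2953 - 5 = 21.4765
Step 3: Compute Lagrangian.
L = -9.6175 + 15*21.4765 = 312.53


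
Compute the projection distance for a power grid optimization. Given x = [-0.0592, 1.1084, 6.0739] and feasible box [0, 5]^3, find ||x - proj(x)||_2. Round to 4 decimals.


Project each component onto [0, 5].
clip(-0.0592) = 0.0, clip(1.1084) = 1.1084, clip(6.0739) = 5.0
Projection = [0.0, 1.1084, 5.0]
Squared diffs: [0.0035, 0.0, 1.1533]
Distance = sqrt(1.1568) = 1.0755


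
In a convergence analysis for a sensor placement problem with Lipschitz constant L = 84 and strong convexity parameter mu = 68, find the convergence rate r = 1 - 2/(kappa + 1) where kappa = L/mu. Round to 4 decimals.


Step 1: Compute the condition number.
kappa = L/mu = 84/68 = 1.2353
Step 2: Compute the convergence rate.
r = 1 - 2/(kappa + 1) = 1 - 2*mu/(L + mu) = (L - mu)/(L + mu) = 16/152 = 0.1053


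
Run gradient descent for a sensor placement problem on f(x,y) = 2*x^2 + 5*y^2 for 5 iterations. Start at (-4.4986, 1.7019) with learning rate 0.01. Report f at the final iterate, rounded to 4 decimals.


Gradient descent on f(x,y) = 2*x^2 + 5*y^2.
Starting point: (-4.4986, 1.7019), alpha = 0.01
Step 1: grad_x = 2*2*-4.4986 = -17.9944, grad_y = 2*5*1.7019 = 17.019
  x_1 = -4.4986 - 0.01*-17.9944 = -4.3187
  y_1 = 1.7019 - 0.01*17.019 = 1.5317
Step 2: grad_x = 2*2*-4.3187 = -17.2746, grad_y = 2*5*1.5317 = 15.3171
  x_2 = -4.3187 - 0.01*-17.2746 = -4.1459
  y_2 = 1.5317 - 0.01*15.3171 = 1.3785
Step 3: grad_x = 2*2*-4.1459 = -16.5836, grad_y = 2*5*1.3785 = 13.7854
  x_3 = -4.1459 - 0.01*-16.5836 = -3.9801
  y_3 = 1.3785 - 0.01*13.7854 = 1.2407
Step 4: grad_x = 2*2*-3.9801 = -15.9203, grad_y = 2*5*1.2407 = 12.4069
  x_4 = -3.9801 - 0.01*-15.9203 = -3.8209
  y_4 = 1.2407 - 0.01*12.4069 = 1.1166
Step 5: grad_x = 2*2*-3.8209 = -15.2835, grad_y = 2*5*1.1166 = 11.1662
  x_5 = -3.8209 - 0.01*-15.2835 = -3.668
  y_5 = 1.1166 - 0.01*11.1662 = 1.005
f(-3.668, 1.005) = 2*(-3.668)^2 + 5*1.005^2 = 31.9586


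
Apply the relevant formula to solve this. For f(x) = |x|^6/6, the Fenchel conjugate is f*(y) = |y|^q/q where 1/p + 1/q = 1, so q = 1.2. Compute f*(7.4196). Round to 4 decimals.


The conjugate exponent q satisfies 1/p + 1/q = 1.
p = 6, so q = 6/(6 - 1) = 1.2
|y|^q = 7.4196^1.2 = 11.0779
f*(7.4196) = 11.0779 / 1.2 = 9.2316


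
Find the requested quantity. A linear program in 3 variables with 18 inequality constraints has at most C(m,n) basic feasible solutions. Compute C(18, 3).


Each vertex corresponds to some choice of n active constraints out of m, so the number of vertices is at most C(m, n) = m! / (n!(m-n)!).
m = 18, n = 3
Numerator: 18 * 17 * 16
Denominator: 3! = 6
C(18, 3) = 816


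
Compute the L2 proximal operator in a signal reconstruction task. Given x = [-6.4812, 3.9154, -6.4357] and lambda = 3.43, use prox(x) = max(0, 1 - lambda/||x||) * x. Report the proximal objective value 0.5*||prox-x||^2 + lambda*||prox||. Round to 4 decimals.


Step 1: Compute ||x||.
||x|| = 9.9375
Step 2: Compute scaling factor.
scale = max(0, 1 - 3.43/9.9375) = 0.6548
Step 3: prox(x) = [-4.2442, 2.564, -4.2144]
||prox(x)|| = 6.5075
Step 4: Proximal objective.
0.5*||prox-x||^2 = 5.8825
lambda*||prox|| = 22.3207
Total = 28.2033


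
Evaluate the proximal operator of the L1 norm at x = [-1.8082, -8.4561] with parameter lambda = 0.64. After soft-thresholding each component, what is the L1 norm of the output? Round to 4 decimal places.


Soft-thresholding with lambda = 0.64:
prox(-1.8082) = sign(-1.8082)*max(|-1.8082| - 0.64, 0) = -1.1682
prox(-8.4561) = sign(-8.4561)*max(|-8.4561| - 0.64, 0) = -7.8161
prox(x) = [-1.1682, -7.8161]
||prox(x)||_1 = 1.1682 + 7.8161 = 8.9843


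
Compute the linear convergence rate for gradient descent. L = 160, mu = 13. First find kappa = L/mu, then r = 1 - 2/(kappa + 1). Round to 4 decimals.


Step 1: Compute the condition number.
kappa = L/mu = 160/13 = 12.3077
Step 2: Compute the convergence rate.
r = 1 - 2/(kappa + 1) = 1 - 2*mu/(L + mu) = (L - mu)/(L + mu) = 147/173 = 0.8497


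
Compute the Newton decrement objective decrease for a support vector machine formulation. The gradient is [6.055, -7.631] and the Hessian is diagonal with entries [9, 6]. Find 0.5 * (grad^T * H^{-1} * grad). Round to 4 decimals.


Step 1: H is diagonal, so H^(-1) * g = [0.6728, -1.2718].
Step 2: g^T H^(-1) g = sum_i g_i^2 / H_ii
  = (6.055)^2/9 + (-7.631)^2/6
  = 4.0737 + 9.7054 = 13.779
Step 3: Objective decrease = 0.5 * g^T H^(-1) g = 6.8895


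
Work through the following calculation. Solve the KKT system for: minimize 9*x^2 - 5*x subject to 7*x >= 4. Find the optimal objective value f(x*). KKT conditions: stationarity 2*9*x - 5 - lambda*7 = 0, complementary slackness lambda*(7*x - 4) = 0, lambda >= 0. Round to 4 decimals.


Step 1: Try lambda = 0 (constraint inactive).
x_unc = 5/(2*9) = 0.2778
Check: 7*0.2778 = 1.9446 < 4 -- violated!
Step 2: Constraint must be active: 7*x = 4
x* = 4/7 = 0.5714 (rounded; the exact value 4/7 is used below)
lambda = (2*9*(4/7) - 5)/7 = 0.7551
Step 3: Compute optimal value.
f(x*) = 9*(4/7)^2 - 5*(4/7) = 0.0816


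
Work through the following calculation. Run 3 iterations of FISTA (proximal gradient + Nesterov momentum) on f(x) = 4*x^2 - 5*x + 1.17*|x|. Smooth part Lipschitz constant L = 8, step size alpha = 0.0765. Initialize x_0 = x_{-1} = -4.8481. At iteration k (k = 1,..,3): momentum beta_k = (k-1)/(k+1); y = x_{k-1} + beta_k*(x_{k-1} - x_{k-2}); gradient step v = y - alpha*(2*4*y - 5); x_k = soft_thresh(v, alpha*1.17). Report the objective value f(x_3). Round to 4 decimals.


FISTA on f(x) = 4*x^2 - 5*x + 1.17*|x|
L = 8, alpha = 0.0765
Iteration 1: beta = 0.0, y = -4.8481 + 0.0*(-4.8481 + 4.8481) = -4.8481
  grad(y) = -43.7848, v = y - alpha*grad = -1.4986
  prox(v) = soft_thresh(-1.4986, 0.0895) = -1.4091
Iteration 2: beta = 0.3333, y = -1.4091 + 0.3333*(-1.4091 + 4.8481) = -0.2627
  grad(y) = -7.1017, v = y - alpha*grad = 0.2806
  prox(v) = soft_thresh(0.2806, 0.0895) = 0.1911
Iteration 3: beta = 0.5, y = 0.1911 + 0.5*(0.1911 + 1.4091) = 0.9911
  grad(y) = 2.929, v = y - alpha*grad = 0.7671
  prox(v) = soft_thresh(0.7671, 0.0895) = 0.6776
f(x_3) = 4*0.6776^2 - 5*0.6776 + 1.17*|0.6776| = -0.7587


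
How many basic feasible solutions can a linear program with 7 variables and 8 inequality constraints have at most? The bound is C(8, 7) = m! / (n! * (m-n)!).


Each vertex corresponds to some choice of n active constraints out of m, so the number of vertices is at most C(m, n) = m! / (n!(m-n)!).
m = 8, n = 7
Numerator: 8 * 7 * 6 * 5 * 4 * 3 * 2
Denominator: 7! = 5040
C(8, 7) = 8


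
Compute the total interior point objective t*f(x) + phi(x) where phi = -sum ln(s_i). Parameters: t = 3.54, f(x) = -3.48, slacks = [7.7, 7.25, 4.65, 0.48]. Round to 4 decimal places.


Step 1: Compute log-barrier.
ln values: [2.0412, 1.981, 1.5369, -0.734]
phi = -(2.0412 + 1.981 + 1.5369 - 0.734) = -4.8251
Step 2: Compute augmented objective.
t*f(x) = 3.54*-3.48 = -12.3192
Total = -12.3192 - 4.8251 = -17.1443


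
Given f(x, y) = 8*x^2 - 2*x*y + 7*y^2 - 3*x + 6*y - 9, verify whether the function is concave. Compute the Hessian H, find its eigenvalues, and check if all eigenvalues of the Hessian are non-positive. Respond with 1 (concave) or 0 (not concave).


The Hessian of f(x,y) = 8*x^2 - 2*x*y + 7*y^2 - 3*x + 6*y - 9 is:
H = [[16, -2], [-2, 14]]
Trace = 16 + 14 = 30
Determinant = 16*14 - (-2)^2 = 220
Discriminant = (30)^2 - 4*220 = 20.0
Eigenvalues: lambda_1 = 12.7639, lambda_2 = 17.2361
The function is not concave.

0


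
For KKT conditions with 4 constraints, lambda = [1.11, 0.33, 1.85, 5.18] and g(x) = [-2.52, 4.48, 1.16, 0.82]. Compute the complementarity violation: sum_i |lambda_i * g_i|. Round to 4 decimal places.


KKT complementary slackness check:
lambda_1 * g_1 = 1.11 * -2.52 = -2.7972
lambda_2 * g_2 = 0.33 * 4.48 = 1.4784
lambda_3 * g_3 = 1.85 * 1.16 = 2.146
lambda_4 * g_4 = 5.18 * 0.82 = 4.2476
Total violation = 2.7972 + 1.4784 + 2.146 + 4.2476 = 10.6692


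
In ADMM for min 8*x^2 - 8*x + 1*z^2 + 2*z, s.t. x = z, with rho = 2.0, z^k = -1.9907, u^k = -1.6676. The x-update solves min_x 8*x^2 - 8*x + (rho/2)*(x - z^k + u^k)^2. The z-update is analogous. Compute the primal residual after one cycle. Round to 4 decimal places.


ADMM iteration with rho = 2.0, z^k = -1.9907, u^k = -1.6676
Step 1: x-update.
Minimize 8*x^2 - 8*x + (2.0/2)*(x + 1.9907 - 1.6676)^2
FOC: (2*8 + 2.0)*x = 8 + 2.0*(-1.9907 + 1.6676)
x^{k+1} = 0.4085
Step 2: z-update.
Minimize 1*z^2 + 2*z + (2.0/2)*(0.4085 - z - 1.6676)^2
FOC: (2*1 + 2.0)*z = -2 + 2.0*(0.4085 - 1.6676)
z^{k+1} = -1.1295
Step 3: u-update.
u^{k+1} = -1.6676 + 0.4085 + 1.1295 = -0.1295
Step 4: Primal residual = |0.4085 + 1.1295| = 1.5381


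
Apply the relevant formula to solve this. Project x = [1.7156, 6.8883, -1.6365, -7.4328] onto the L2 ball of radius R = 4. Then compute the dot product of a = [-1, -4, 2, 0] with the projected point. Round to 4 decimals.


Step 1: Compute ||x|| (intermediates to 6 decimals).
||x|| = sqrt(1.7156^2 + 6.8883^2 + (-1.6365)^2 + (-7.4328)^2) = 10.407527
Step 2: Project.
Since ||x|| > R, scale = R/||x|| = 4/10.407527 = 0.384337, proj(x) = scale * x
proj(x) = [0.659369, 2.647429, -0.628968, -2.8567]
Step 3: Dot product.
a^T * proj(x) = -1*0.659369 - 4*2.647429 + 2*(-0.628968) + 0*(-2.8567) = -12.507


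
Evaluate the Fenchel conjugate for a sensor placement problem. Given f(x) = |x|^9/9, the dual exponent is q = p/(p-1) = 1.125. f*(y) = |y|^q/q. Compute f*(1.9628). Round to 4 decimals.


The conjugate exponent q satisfies 1/p + 1/q = 1.
p = 9, so q = 9/(9 - 1) = 1.125
|y|^q = 1.9628^1.125 = 2.1354
f*(1.9628) = 2.1354 / 1.125 = 1.8982


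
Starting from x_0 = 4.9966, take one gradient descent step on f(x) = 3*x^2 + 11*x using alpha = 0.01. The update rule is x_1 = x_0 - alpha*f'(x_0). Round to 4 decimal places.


We compute the gradient at x_0 and apply the update.
f'(x) = 6*x + 11
f'(4.9966) = 6*4.9966 + 11 = 40.9796
x_1 = 4.9966 - 0.01*40.9796 = 4.5868


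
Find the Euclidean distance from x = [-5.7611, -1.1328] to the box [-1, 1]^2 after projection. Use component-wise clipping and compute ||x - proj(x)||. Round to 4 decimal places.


Project each component onto [-1, 1].
clip(-5.7611) = -1.0, clip(-1.1328) = -1.0
Projection = [-1.0, -1.0]
Squared diffs: [22.6681, 0.0176]
Distance = sqrt(22.6857) = 4.763


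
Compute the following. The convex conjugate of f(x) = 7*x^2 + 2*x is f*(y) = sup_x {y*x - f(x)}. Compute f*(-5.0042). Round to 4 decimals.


f*(y) = sup_x {y*x - a*x^2 - b*x} = sup_x {(y-b)*x - a*x^2}
FOC: (y - b) - 2a*x = 0 => x* = (y - b)/(2a)
x* = (-5.0042 - 2)/(2*7) = -0.5003
f*(-5.0042) = (y-b)^2/(4a) = (-5.0042 - 2)^2/(4*7)
= 49.0588/28 = 1.7521


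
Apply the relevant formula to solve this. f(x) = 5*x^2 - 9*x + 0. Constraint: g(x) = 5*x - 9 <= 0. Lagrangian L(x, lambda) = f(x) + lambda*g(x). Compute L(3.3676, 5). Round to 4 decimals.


Step 1: Evaluate f(x).
f(3.3676) = 5*3.3676^2 - 9*3.3676 + 0 = 26.3952
Step 2: Evaluate g(x).
g(3.3676) = 5*3.3676 - 9 = 7.838
Step 3: Compute Lagrangian.
L = 26.3952 + 5*7.838 = 65.5852


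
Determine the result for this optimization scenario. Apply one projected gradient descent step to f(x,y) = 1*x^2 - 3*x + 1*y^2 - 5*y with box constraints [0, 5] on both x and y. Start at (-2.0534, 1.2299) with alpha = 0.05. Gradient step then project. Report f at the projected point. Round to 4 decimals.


Step 1: Compute gradient at (-2.0534, 1.2299).
grad_x = 2*1*-2.0534 - 3 = -7.1068
grad_y = 2*1*1.2299 - 5 = -2.5402
Step 2: Gradient step.
x_raw = -2.0534 - 0.05*-7.1068 = -1.6981
y_raw = 1.2299 - 0.05*-2.5402 = 1.3569
Step 3: Project onto [0, 5].
x_proj = clip(-1.6981) = 0.0
y_proj = clip(1.3569) = 1.3569
Step 4: Evaluate f.
f(0.0, 1.3569) = -4.9433


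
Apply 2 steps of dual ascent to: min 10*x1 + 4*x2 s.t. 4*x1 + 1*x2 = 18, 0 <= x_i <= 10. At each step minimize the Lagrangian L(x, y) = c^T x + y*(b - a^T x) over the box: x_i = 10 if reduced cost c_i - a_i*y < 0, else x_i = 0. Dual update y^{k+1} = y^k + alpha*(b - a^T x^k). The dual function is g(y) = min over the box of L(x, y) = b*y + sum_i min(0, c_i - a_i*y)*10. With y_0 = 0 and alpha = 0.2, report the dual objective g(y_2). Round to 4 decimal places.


Dual ascent for LP: min 10*x1 + 4*x2, 4*x1 + 1*x2 = 18, 0 <= x_i <= 10
Step 1: y^k = 0.0, reduced costs: (10.0, 4.0)
  x^k = (0.0, 0.0), subgradient = b - a^T x = 18.0
  y^{k+1} = 0.0 + 0.2*18.0 = 3.6
Step 2: y^k = 3.6, reduced costs: (-4.4, 0.4)
  x^k = (10.0, 0.0), subgradient = b - a^T x = -22.0
  y^{k+1} = 3.6 + 0.2*-22.0 = -0.8
Dual objective at y_2 = -0.8: reduced costs (13.2, 4.8), box minimizer x = (0.0, 0.0)
g(y_2) = b*y + (c1 - a1*y)*x1 + (c2 - a2*y)*x2 = 18*(-0.8) + 13.2*0.0 + 4.8*0.0 = -14.4 + 0.0 + 0.0 = -14.4


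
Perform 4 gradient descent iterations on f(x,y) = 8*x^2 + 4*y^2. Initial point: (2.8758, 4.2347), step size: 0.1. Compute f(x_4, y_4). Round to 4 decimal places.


Gradient descent on f(x,y) = 8*x^2 + 4*y^2.
Starting point: (2.8758, 4.2347), alpha = 0.1
Step 1: grad_x = 2*8*2.8758 = 46.0128, grad_y = 2*4*4.2347 = 33.8776
  x_1 = 2.8758 - 0.1*46.0128 = -1.7255
  y_1 = 4.2347 - 0.1*33.8776 = 0.8469
Step 2: grad_x = 2*8*-1.7255 = -27.6077, grad_y = 2*4*0.8469 = 6.7755
  x_2 = -1.7255 - 0.1*-27.6077 = 1.0353
  y_2 = 0.8469 - 0.1*6.7755 = 0.1694
Step 3: grad_x = 2*8*1.0353 = 16.5646, grad_y = 2*4*0.1694 = 1.3551
  x_3 = 1.0353 - 0.1*16.5646 = -0.6212
  y_3 = 0.1694 - 0.1*1.3551 = 0.0339
Step 4: grad_x = 2*8*-0.6212 = -9.9388, grad_y = 2*4*0.0339 = 0.271
  x_4 = -0.6212 - 0.1*-9.9388 = 0.3727
  y_4 = 0.0339 - 0.1*0.271 = 0.0068
f(0.3727, 0.0068) = 8*0.3727^2 + 4*0.0068^2 = 1.1114


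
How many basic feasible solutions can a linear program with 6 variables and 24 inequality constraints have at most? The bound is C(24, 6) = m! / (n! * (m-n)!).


Each vertex corresponds to some choice of n active constraints out of m, so the number of vertices is at most C(m, n) = m! / (n!(m-n)!).
m = 24, n = 6
Numerator: 24 * 23 * 22 * 21 * 20 * 19
Denominator: 6! = 720
C(24, 6) = 134596


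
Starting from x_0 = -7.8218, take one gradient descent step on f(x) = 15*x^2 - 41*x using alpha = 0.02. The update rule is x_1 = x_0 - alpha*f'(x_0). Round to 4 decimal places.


We compute the gradient at x_0 and apply the update.
f'(x) = 30*x - 41
f'(-7.8218) = 30*-7.8218 - 41 = -275.654
x_1 = -7.8218 - 0.02*-275.654 = -2.3087


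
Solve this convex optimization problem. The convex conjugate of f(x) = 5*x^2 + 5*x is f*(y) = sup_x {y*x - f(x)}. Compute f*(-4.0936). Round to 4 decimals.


f*(y) = sup_x {y*x - a*x^2 - b*x} = sup_x {(y-b)*x - a*x^2}
FOC: (y - b) - 2a*x = 0 => x* = (y - b)/(2a)
x* = (-4.0936 - 5)/(2*5) = -0.9094
f*(-4.0936) = (y-b)^2/(4a) = (-4.0936 - 5)^2/(4*5)
= 82.6936/20 = 4.1347


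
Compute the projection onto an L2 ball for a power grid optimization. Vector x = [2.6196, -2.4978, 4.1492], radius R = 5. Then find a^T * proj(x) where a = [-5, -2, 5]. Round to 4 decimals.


Step 1: Compute ||x|| (intermediates to 6 decimals).
||x|| = sqrt(2.6196^2 + (-2.4978)^2 + 4.1492^2) = 5.506103
Step 2: Project.
Since ||x|| > R, scale = R/||x|| = 5/5.506103 = 0.908083, proj(x) = scale * x
proj(x) = [2.378814, -2.26821, 3.767818]
Step 3: Dot product.
a^T * proj(x) = -5*2.378814 - 2*(-2.26821) + 5*3.767818 = 11.4814


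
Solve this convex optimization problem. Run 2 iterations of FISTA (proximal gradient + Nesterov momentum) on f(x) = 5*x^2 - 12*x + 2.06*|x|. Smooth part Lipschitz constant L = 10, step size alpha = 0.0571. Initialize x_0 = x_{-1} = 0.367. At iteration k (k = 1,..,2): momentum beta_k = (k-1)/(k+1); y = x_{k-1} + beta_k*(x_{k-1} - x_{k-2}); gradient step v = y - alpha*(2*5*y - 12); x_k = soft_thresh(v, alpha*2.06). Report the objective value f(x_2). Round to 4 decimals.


FISTA on f(x) = 5*x^2 - 12*x + 2.06*|x|
L = 10, alpha = 0.0571
Iteration 1: beta = 0.0, y = 0.367 + 0.0*(0.367 - 0.367) = 0.367
  grad(y) = -8.33, v = y - alpha*grad = 0.8426
  prox(v) = soft_thresh(0.8426, 0.1176) = 0.725
Iteration 2: beta = 0.3333, y = 0.725 + 0.3333*(0.725 - 0.367) = 0.8444
  grad(y) = -3.5564, v = y - alpha*grad = 1.0474
  prox(v) = soft_thresh(1.0474, 0.1176) = 0.9298
f(x_2) = 5*0.9298^2 - 12*0.9298 + 2.06*|0.9298| = -4.9196


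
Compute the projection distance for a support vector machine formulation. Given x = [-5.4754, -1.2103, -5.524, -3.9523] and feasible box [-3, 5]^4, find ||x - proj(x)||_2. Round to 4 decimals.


Project each component onto [-3, 5].
clip(-5.4754) = -3.0, clip(-1.2103) = -1.2103, clip(-5.524) = -3.0, clip(-3.9523) = -3.0
Projection = [-3.0, -1.2103, -3.0, -3.0]
Squared diffs: [6.1276, 0.0, 6.3706, 0.9069]
Distance = sqrt(13.4051) = 3.6613


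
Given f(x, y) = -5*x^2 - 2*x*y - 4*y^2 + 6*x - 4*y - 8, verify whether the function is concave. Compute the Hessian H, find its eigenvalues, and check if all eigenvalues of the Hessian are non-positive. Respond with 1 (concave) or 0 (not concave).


The Hessian of f(x,y) = -5*x^2 - 2*x*y - 4*y^2 + 6*x - 4*y - 8 is:
H = [[-10, -2], [-2, -8]]
Trace = -10 - 8 = -18
Determinant = -10*-8 - (-2)^2 = 76
Discriminant = (-18)^2 - 4*76 = 20.0
Eigenvalues: lambda_1 = -11.2361, lambda_2 = -6.7639
The function is concave.

1


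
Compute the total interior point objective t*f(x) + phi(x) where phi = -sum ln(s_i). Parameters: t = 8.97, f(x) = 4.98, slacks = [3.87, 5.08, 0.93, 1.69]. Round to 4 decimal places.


Step 1: Compute log-barrier.
ln values: [1.3533, 1.6253, -0.0726, 0.5247]
phi = -(1.3533 + 1.6253 - 0.0726 + 0.5247) = -3.4307
Step 2: Compute augmented objective.
t*f(x) = 8.97*4.98 = 44.6706
Total = 44.6706 - 3.4307 = 41.2399


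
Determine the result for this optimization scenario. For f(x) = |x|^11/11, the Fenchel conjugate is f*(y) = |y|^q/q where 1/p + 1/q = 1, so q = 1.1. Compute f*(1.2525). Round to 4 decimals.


The conjugate exponent q satisfies 1/p + 1/q = 1.
p = 11, so q = 11/(11 - 1) = 1.1
|y|^q = 1.2525^1.1 = 1.281
f*(1.2525) = 1.281 / 1.1 = 1.1646


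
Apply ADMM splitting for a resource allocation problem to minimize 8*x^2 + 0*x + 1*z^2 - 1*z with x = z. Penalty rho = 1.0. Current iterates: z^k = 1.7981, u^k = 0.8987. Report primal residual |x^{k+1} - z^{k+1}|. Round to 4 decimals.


ADMM iteration with rho = 1.0, z^k = 1.7981, u^k = 0.8987
Step 1: x-update.
Minimize 8*x^2 + 0*x + (1.0/2)*(x - 1.7981 + 0.8987)^2
FOC: (2*8 + 1.0)*x = 0 + 1.0*(1.7981 - 0.8987)
x^{k+1} = 0.0529
Step 2: z-update.
Minimize 1*z^2 - 1*z + (1.0/2)*(0.0529 - z + 0.8987)^2
FOC: (2*1 + 1.0)*z = 1 + 1.0*(0.0529 + 0.8987)
z^{k+1} = 0.6505
Step 3: u-update.
u^{k+1} = 0.8987 + 0.0529 - 0.6505 = 0.3011
Step 4: Primal residual = |0.0529 - 0.6505| = 0.5976


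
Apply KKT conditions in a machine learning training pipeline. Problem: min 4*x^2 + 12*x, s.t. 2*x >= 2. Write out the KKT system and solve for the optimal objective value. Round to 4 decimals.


Step 1: Try lambda = 0 (constraint inactive).
x_unc = -12/(2*4) = -1.5
Check: 2*-1.5 = -3.0 < 2 -- violated!
Step 2: Constraint must be active: 2*x = 2
x* = 2/2 = 1.0
lambda = (2*4*1.0 + 12)/2 = 10.0
Step 3: Compute optimal value.
f(x*) = 4*1.0^2 + 12*1.0 = 16.0


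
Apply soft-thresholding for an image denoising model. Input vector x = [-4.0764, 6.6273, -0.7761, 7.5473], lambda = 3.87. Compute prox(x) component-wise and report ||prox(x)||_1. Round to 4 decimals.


Soft-thresholding with lambda = 3.87:
prox(-4.0764) = sign(-4.0764)*max(|-4.0764| - 3.87, 0) = -0.2064
prox(6.6273) = sign(6.6273)*max(|6.6273| - 3.87, 0) = 2.7573
prox(-0.7761) = sign(-0.7761)*max(|-0.7761| - 3.87, 0) = 0.0
prox(7.5473) = sign(7.5473)*max(|7.5473| - 3.87, 0) = 3.6773
prox(x) = [-0.2064, 2.7573, 0.0, 3.6773]
||prox(x)||_1 = 0.2064 + 2.7573 + 0.0 + 3.6773 = 6.641


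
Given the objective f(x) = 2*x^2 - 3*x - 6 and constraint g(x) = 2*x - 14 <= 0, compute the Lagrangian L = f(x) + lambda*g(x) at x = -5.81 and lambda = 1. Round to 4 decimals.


Step 1: Evaluate f(x).
f(-5.81) = 2*(-5.81)^2 - 3*(-5.81) - 6 = 78.9422
Step 2: Evaluate g(x).
g(-5.81) = 2*-5.81 - 14 = -25.62
Step 3: Compute Lagrangian.
L = 78.9422 + 1*-25.62 = 53.3222


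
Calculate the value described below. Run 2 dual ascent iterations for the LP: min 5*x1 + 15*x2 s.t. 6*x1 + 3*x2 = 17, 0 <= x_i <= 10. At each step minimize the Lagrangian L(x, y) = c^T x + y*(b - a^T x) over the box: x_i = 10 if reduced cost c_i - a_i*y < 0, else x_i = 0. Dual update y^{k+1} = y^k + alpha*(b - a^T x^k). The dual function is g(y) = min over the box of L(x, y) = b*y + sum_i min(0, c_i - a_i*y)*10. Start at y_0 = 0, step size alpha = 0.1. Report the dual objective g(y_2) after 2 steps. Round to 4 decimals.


Dual ascent for LP: min 5*x1 + 15*x2, 6*x1 + 3*x2 = 17, 0 <= x_i <= 10
Step 1: y^k = 0.0, reduced costs: (5.0, 15.0)
  x^k = (0.0, 0.0), subgradient = b - a^T x = 17.0
  y^{k+1} = 0.0 + 0.1*17.0 = 1.7
Step 2: y^k = 1.7, reduced costs: (-5.2, 9.9)
  x^k = (10.0, 0.0), subgradient = b - a^T x = -43.0
  y^{k+1} = 1.7 + 0.1*-43.0 = -2.6
Dual objective at y_2 = -2.6: reduced costs (20.6, 22.8), box minimizer x = (0.0, 0.0)
g(y_2) = b*y + (c1 - a1*y)*x1 + (c2 - a2*y)*x2 = 17*(-2.6) + 20.6*0.0 + 22.8*0.0 = -44.2 + 0.0 + 0.0 = -44.2


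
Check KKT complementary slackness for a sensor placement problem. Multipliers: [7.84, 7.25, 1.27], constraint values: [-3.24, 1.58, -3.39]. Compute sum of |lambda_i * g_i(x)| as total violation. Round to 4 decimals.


KKT complementary slackness check:
lambda_1 * g_1 = 7.84 * -3.24 = -25.4016
lambda_2 * g_2 = 7.25 * 1.58 = 11.455
lambda_3 * g_3 = 1.27 * -3.39 = -4.3053
Total violation = 25.4016 + 11.455 + 4.3053 = 41.1619


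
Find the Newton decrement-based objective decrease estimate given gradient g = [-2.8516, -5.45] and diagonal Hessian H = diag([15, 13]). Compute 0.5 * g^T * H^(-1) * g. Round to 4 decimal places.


Step 1: H is diagonal, so H^(-1) * g = [-0.1901, -0.4192].
Step 2: g^T H^(-1) g = sum_i g_i^2 / H_ii
  = (-2.8516)^2/15 + (-5.45)^2/13
  = 0.5421 + 2.2848 = 2.8269
Step 3: Objective decrease = 0.5 * g^T H^(-1) g = 1.4135


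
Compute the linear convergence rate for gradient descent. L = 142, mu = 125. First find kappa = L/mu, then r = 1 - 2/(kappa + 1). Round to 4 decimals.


Step 1: Compute the condition number.
kappa = L/mu = 142/125 = 1.136
Step 2: Compute the convergence rate.
r = 1 - 2/(kappa + 1) = 1 - 2*mu/(L + mu) = (L - mu)/(L + mu) = 17/267 = 0.0637


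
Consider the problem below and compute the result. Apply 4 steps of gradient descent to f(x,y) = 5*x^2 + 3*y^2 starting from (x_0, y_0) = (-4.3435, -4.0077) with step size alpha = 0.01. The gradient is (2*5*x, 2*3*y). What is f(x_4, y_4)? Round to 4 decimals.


Gradient descent on f(x,y) = 5*x^2 + 3*y^2.
Starting point: (-4.3435, -4.0077), alpha = 0.01
Step 1: grad_x = 2*5*-4.3435 = -43.435, grad_y = 2*3*-4.0077 = -24.0462
  x_1 = -4.3435 - 0.01*-43.435 = -3.9092
  y_1 = -4.0077 - 0.01*-24.0462 = -3.7672
Step 2: grad_x = 2*5*-3.9092 = -39.0915, grad_y = 2*3*-3.7672 = -22.6034
  x_2 = -3.9092 - 0.01*-39.0915 = -3.5182
  y_2 = -3.7672 - 0.01*-22.6034 = -3.5412
Step 3: grad_x = 2*5*-3.5182 = -35.1824, grad_y = 2*3*-3.5412 = -21.2472
  x_3 = -3.5182 - 0.01*-35.1824 = -3.1664
  y_3 = -3.5412 - 0.01*-21.2472 = -3.3287
Step 4: grad_x = 2*5*-3.1664 = -31.6641, grad_y = 2*3*-3.3287 = -19.9724
  x_4 = -3.1664 - 0.01*-31.6641 = -2.8498
  y_4 = -3.3287 - 0.01*-19.9724 = -3.129
f(-2.8498, -3.129) = 5*(-2.8498)^2 + 3*(-3.129)^2 = 69.978


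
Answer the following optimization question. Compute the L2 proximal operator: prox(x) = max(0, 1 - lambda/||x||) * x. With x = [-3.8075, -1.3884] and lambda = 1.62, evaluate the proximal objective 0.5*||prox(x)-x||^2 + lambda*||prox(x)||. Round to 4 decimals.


Step 1: Compute ||x||.
||x|| = 4.0527
Step 2: Compute scaling factor.
scale = max(0, 1 - 1.62/4.0527) = 0.6003
Step 3: prox(x) = [-2.2855, -0.8334]
||prox(x)|| = 2.4327
Step 4: Proximal objective.
0.5*||prox-x||^2 = 1.3122
lambda*||prox|| = 3.941
Total = 5.2532


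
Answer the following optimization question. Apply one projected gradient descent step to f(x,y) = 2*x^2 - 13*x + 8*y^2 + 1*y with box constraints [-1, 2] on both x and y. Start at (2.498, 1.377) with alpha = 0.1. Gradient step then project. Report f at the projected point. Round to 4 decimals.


Step 1: Compute gradient at (2.498, 1.377).
grad_x = 2*2*2.498 - 13 = -3.008
grad_y = 2*8*1.377 + 1 = 23.032
Step 2: Gradient step.
x_raw = 2.498 - 0.1*-3.008 = 2.7988
y_raw = 1.377 - 0.1*23.032 = -0.9262
Step 3: Project onto [-1, 2].
x_proj = clip(2.7988) = 2.0
y_proj = clip(-0.9262) = -0.9262
Step 4: Evaluate f.
f(2.0, -0.9262) = -12.0634


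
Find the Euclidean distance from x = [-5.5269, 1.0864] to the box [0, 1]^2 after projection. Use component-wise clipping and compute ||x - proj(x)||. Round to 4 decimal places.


Project each component onto [0, 1].
clip(-5.5269) = 0.0, clip(1.0864) = 1.0
Projection = [0.0, 1.0]
Squared diffs: [30.5466, 0.0075]
Distance = sqrt(30.5541) = 5.5276


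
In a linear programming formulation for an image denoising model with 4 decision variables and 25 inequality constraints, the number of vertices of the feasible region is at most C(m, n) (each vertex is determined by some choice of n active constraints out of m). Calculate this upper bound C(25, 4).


Each vertex corresponds to some choice of n active constraints out of m, so the number of vertices is at most C(m, n) = m! / (n!(m-n)!).
m = 25, n = 4
Numerator: 25 * 24 * 23 * 22
Denominator: 4! = 24
C(25, 4) = 12650


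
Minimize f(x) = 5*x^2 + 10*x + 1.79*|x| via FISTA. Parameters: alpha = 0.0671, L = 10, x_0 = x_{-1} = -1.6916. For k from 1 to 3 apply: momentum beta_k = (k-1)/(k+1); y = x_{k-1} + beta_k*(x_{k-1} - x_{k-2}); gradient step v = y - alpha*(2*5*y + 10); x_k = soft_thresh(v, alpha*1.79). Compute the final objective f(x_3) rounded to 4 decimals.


FISTA on f(x) = 5*x^2 + 10*x + 1.79*|x|
L = 10, alpha = 0.0671
Iteration 1: beta = 0.0, y = -1.6916 + 0.0*(-1.6916 + 1.6916) = -1.6916
  grad(y) = -6.916, v = y - alpha*grad = -1.2275
  prox(v) = soft_thresh(-1.2275, 0.1201) = -1.1074
Iteration 2: beta = 0.3333, y = -1.1074 + 0.3333*(-1.1074 + 1.6916) = -0.9127
  grad(y) = 0.873, v = y - alpha*grad = -0.9713
  prox(v) = soft_thresh(-0.9713, 0.1201) = -0.8512
Iteration 3: beta = 0.5, y = -0.8512 + 0.5*(-0.8512 + 1.1074) = -0.723
  grad(y) = 2.7696, v = y - alpha*grad = -0.9089
  prox(v) = soft_thresh(-0.9089, 0.1201) = -0.7888
f(x_3) = 5*(-0.7888)^2 + 10*(-0.7888) + 1.79*|-0.7888| = -3.365


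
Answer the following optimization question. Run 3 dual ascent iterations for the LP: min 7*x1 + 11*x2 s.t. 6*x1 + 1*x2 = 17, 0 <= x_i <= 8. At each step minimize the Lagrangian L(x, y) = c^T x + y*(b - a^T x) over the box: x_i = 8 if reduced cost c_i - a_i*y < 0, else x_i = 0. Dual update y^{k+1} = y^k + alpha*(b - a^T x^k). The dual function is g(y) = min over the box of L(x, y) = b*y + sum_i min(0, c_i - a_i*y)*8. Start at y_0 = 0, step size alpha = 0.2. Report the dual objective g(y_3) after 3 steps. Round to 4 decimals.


Dual ascent for LP: min 7*x1 + 11*x2, 6*x1 + 1*x2 = 17, 0 <= x_i <= 8
Step 1: y^k = 0.0, reduced costs: (7.0, 11.0)
  x^k = (0.0, 0.0), subgradient = b - a^T x = 17.0
  y^{k+1} = 0.0 + 0.2*17.0 = 3.4
Step 2: y^k = 3.4, reduced costs: (-13.4, 7.6)
  x^k = (8.0, 0.0), subgradient = b - a^T x = -31.0
  y^{k+1} = 3.4 + 0.2*-31.0 = -2.8
Step 3: y^k = -2.8, reduced costs: (23.8, 13.8)
  x^k = (0.0, 0.0), subgradient = b - a^T x = 17.0
  y^{k+1} = -2.8 + 0.2*17.0 = 0.6
Dual objective at y_3 = 0.6: reduced costs (3.4, 10.4), box minimizer x = (0.0, 0.0)
g(y_3) = b*y + (c1 - a1*y)*x1 + (c2 - a2*y)*x2 = 17*0.6 + 3.4*0.0 + 10.4*0.0 = 10.2 + 0.0 + 0.0 = 10.2


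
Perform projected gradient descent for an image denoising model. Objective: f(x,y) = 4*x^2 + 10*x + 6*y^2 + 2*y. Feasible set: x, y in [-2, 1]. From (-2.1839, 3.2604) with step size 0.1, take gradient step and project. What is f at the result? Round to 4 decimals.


Step 1: Compute gradient at (-2.1839, 3.2604).
grad_x = 2*4*-2.1839 + 10 = -7.4712
grad_y = 2*6*3.2604 + 2 = 41.1248
Step 2: Gradient step.
x_raw = -2.1839 - 0.1*-7.4712 = -1.4368
y_raw = 3.2604 - 0.1*41.1248 = -0.8521
Step 3: Project onto [-2, 1].
x_proj = clip(-1.4368) = -1.4368
y_proj = clip(-0.8521) = -0.8521
Step 4: Evaluate f.
f(-1.4368, -0.8521) = -3.4584


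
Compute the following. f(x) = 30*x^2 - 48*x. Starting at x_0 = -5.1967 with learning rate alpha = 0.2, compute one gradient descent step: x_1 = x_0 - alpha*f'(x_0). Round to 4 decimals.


We compute the gradient at x_0 and apply the update.
f'(x) = 60*x - 48
f'(-5.1967) = 60*-5.1967 - 48 = -359.802
x_1 = -5.1967 - 0.2*-359.802 = 66.7637


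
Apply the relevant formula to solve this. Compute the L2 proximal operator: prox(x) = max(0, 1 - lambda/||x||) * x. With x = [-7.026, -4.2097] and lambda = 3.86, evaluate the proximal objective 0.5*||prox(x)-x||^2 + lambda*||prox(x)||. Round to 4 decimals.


Step 1: Compute ||x||.
||x|| = 8.1906
Step 2: Compute scaling factor.
scale = max(0, 1 - 3.86/8.1906) = 0.5287
Step 3: prox(x) = [-3.7149, -2.2258]
||prox(x)|| = 4.3306
Step 4: Proximal objective.
0.5*||prox-x||^2 = 7.4498
lambda*||prox|| = 16.7161
Total = 24.166


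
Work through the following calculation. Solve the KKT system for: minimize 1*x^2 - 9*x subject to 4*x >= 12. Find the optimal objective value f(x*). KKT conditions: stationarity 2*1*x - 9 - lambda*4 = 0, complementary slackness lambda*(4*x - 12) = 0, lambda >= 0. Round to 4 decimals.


Step 1: Try lambda = 0 (constraint inactive).
Stationarity: 2*1*x - 9 = 0
x* = 9/(2*1) = 4.5
Check constraint: 4*4.5 = 18.0 >= 12 -- satisfied.
Step 2: Compute optimal value.
f(x*) = 1*4.5^2 - 9*4.5 = -20.25


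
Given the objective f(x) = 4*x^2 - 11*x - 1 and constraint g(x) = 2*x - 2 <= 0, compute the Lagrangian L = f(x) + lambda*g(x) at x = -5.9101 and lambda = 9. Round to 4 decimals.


Step 1: Evaluate f(x).
f(-5.9101) = 4*(-5.9101)^2 - 11*(-5.9101) - 1 = 203.7282
Step 2: Evaluate g(x).
g(-5.9101) = 2*-5.9101 - 2 = -13.8202
Step 3: Compute Lagrangian.
L = 203.7282 + 9*-13.8202 = 79.3464


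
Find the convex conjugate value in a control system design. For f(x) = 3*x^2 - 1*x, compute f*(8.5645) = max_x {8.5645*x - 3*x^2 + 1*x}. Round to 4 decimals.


f*(y) = sup_x {y*x - a*x^2 - b*x} = sup_x {(y-b)*x - a*x^2}
FOC: (y - b) - 2a*x = 0 => x* = (y - b)/(2a)
x* = (8.5645 + 1)/(2*3) = 1.5941
f*(8.5645) = (y-b)^2/(4a) = (8.5645 + 1)^2/(4*3)
= 91.4797/12 = 7.6233


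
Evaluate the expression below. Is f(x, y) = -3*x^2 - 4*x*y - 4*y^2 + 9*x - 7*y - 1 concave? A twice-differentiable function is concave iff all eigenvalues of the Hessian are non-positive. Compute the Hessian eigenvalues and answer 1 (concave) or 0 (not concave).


The Hessian of f(x,y) = -3*x^2 - 4*x*y - 4*y^2 + 9*x - 7*y - 1 is:
H = [[-6, -4], [-4, -8]]
Trace = -6 - 8 = -14
Determinant = -6*-8 - (-4)^2 = 32
Discriminant = (-14)^2 - 4*32 = 68.0
Eigenvalues: lambda_1 = -11.1231, lambda_2 = -2.8769
The function is concave.

1


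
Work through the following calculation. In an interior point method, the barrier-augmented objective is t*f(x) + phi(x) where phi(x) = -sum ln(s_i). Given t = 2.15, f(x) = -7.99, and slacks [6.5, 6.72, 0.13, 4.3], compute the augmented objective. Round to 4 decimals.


Step 1: Compute log-barrier.
ln values: [1.8718, 1.9051, -2.0402, 1.4586]
phi = -(1.8718 + 1.9051 - 2.0402 + 1.4586) = -3.1953
Step 2: Compute augmented objective.
t*f(x) = 2.15*-7.99 = -17.1785
Total = -17.1785 - 3.1953 = -20.3738


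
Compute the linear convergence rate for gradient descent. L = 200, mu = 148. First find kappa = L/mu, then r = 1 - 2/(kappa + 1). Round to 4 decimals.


Step 1: Compute the condition number.
kappa = L/mu = 200/148 = 1.3514
Step 2: Compute the convergence rate.
r = 1 - 2/(kappa + 1) = 1 - 2*mu/(L + mu) = (L - mu)/(L + mu) = 52/348 = 0.1494


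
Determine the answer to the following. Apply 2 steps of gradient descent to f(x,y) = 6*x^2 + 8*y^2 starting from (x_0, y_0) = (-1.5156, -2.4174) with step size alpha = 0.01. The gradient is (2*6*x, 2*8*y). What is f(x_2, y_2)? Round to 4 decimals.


Gradient descent on f(x,y) = 6*x^2 + 8*y^2.
Starting point: (-1.5156, -2.4174), alpha = 0.01
Step 1: grad_x = 2*6*-1.5156 = -18.1872, grad_y = 2*8*-2.4174 = -38.6784
  x_1 = -1.5156 - 0.01*-18.1872 = -1.3337
  y_1 = -2.4174 - 0.01*-38.6784 = -2.0306
Step 2: grad_x = 2*6*-1.3337 = -16.0047, grad_y = 2*8*-2.0306 = -32.4899
  x_2 = -1.3337 - 0.01*-16.0047 = -1.1737
  y_2 = -2.0306 - 0.01*-32.4899 = -1.7057
f(-1.1737, -1.7057) = 6*(-1.1737)^2 + 8*(-1.7057)^2 = 31.5409


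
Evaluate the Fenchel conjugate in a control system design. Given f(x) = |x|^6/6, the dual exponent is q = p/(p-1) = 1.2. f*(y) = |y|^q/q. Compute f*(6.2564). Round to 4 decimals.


The conjugate exponent q satisfies 1/p + 1/q = 1.
p = 6, so q = 6/(6 - 1) = 1.2
|y|^q = 6.2564^1.2 = 9.028
f*(6.2564) = 9.028 / 1.2 = 7.5233


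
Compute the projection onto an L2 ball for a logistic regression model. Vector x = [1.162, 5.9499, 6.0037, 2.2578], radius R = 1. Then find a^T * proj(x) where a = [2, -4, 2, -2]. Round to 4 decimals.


Step 1: Compute ||x|| (intermediates to 6 decimals).
||x|| = sqrt(1.162^2 + 5.9499^2 + 6.0037^2 + 2.2578^2) = 8.825737
Step 2: Project.
Since ||x|| > R, scale = R/||x|| = 1/8.825737 = 0.113305, proj(x) = scale * x
proj(x) = [0.13166, 0.674153, 0.680249, 0.25582]
Step 3: Dot product.
a^T * proj(x) = 2*0.13166 - 4*0.674153 + 2*0.680249 - 2*0.25582 = -1.5844
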